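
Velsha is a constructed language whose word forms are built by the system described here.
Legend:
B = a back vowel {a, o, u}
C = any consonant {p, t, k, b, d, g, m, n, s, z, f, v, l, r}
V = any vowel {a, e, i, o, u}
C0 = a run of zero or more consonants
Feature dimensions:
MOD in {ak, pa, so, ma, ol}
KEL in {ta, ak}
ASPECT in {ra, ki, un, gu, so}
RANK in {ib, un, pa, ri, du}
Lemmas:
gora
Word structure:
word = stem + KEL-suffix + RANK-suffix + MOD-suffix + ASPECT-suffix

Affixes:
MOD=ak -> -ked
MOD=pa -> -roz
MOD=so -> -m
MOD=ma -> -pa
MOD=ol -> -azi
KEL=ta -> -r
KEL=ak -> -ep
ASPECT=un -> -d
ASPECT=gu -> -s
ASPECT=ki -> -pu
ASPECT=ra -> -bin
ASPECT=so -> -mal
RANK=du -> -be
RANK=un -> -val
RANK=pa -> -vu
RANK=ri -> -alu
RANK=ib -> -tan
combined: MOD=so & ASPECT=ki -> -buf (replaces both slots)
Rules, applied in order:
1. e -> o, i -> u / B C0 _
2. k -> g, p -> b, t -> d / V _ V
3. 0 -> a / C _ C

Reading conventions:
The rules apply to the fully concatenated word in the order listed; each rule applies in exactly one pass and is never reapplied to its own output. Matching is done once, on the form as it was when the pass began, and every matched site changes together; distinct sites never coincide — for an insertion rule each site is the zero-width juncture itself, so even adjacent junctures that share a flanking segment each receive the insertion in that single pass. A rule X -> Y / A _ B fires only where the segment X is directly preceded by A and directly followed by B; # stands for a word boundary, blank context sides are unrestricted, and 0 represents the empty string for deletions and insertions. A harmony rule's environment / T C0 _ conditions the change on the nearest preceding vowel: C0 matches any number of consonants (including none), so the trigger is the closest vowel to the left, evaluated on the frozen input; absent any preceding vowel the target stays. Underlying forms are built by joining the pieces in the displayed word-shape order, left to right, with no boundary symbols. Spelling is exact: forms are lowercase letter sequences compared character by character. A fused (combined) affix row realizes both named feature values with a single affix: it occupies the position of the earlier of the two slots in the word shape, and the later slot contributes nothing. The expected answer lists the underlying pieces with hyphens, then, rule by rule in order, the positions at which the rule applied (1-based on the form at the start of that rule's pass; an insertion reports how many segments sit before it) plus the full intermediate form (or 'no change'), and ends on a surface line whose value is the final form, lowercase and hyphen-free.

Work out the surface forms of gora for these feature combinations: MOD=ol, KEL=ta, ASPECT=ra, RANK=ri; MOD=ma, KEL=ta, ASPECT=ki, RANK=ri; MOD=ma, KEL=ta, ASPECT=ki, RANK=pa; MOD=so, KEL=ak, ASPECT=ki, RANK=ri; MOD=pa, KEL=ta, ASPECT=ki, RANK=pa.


cell MOD=ol, KEL=ta, ASPECT=ra, RANK=ri:
underlying: gora-r-alu-azi-bin
1. e -> o, i -> u / B C0 _: fires at position(s) 11: goraraluazubin
2. k -> g, p -> b, t -> d / V _ V: no change
3. 0 -> a / C _ C: no change
surface: goraraluazubin

cell MOD=ma, KEL=ta, ASPECT=ki, RANK=ri:
underlying: gora-r-alu-pa-pu
1. e -> o, i -> u / B C0 _: no change
2. k -> g, p -> b, t -> d / V _ V: fires at position(s) 9, 11: goraralubabu
3. 0 -> a / C _ C: no change
surface: goraralubabu

cell MOD=ma, KEL=ta, ASPECT=ki, RANK=pa:
underlying: gora-r-vu-pa-pu
1. e -> o, i -> u / B C0 _: no change
2. k -> g, p -> b, t -> d / V _ V: fires at position(s) 8, 10: gorarvubabu
3. 0 -> a / C _ C: inserts after position(s) 5: goraravubabu
surface: goraravubabu

cell MOD=so, KEL=ak, ASPECT=ki, RANK=ri:
underlying: gora-ep-alu-buf
1. e -> o, i -> u / B C0 _: fires at position(s) 5: goraopalubuf
2. k -> g, p -> b, t -> d / V _ V: fires at position(s) 6: goraobalubuf
3. 0 -> a / C _ C: no change
surface: goraobalubuf

cell MOD=pa, KEL=ta, ASPECT=ki, RANK=pa:
underlying: gora-r-vu-roz-pu
1. e -> o, i -> u / B C0 _: no change
2. k -> g, p -> b, t -> d / V _ V: no change
3. 0 -> a / C _ C: inserts after position(s) 5, 10: goraravurozapu
surface: goraravurozapu


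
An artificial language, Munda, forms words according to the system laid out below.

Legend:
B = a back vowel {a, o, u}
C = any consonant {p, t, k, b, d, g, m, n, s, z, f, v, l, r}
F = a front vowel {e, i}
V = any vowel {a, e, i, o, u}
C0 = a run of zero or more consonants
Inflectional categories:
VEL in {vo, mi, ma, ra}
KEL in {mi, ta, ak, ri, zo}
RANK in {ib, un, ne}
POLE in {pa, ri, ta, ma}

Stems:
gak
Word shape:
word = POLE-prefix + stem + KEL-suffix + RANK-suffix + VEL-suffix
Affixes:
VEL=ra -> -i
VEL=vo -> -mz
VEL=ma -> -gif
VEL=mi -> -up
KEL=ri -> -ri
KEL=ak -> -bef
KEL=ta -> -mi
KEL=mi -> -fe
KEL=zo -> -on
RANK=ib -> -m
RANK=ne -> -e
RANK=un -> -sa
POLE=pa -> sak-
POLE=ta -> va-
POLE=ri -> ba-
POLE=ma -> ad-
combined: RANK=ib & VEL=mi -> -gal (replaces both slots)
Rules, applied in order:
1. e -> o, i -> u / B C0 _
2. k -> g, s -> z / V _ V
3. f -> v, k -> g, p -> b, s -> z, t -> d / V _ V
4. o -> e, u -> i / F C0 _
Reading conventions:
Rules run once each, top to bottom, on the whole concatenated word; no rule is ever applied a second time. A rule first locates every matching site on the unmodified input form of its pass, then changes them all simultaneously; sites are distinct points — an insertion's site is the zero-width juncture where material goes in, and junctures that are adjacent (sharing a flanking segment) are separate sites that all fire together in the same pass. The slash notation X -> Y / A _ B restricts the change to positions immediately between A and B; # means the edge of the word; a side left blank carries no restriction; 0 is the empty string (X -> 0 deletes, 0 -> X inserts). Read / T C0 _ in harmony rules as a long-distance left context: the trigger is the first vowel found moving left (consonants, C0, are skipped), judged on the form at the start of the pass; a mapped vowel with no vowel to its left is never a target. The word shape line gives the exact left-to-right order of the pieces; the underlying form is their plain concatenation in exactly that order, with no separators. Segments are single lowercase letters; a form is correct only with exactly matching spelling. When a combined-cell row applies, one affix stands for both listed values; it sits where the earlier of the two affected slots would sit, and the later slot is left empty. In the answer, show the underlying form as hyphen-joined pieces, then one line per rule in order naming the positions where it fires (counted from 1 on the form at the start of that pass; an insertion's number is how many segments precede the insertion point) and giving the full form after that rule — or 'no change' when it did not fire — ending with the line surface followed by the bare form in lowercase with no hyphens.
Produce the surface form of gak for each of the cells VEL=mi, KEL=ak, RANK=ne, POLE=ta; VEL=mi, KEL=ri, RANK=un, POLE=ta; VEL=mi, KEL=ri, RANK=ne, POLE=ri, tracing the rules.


cell VEL=mi, KEL=ak, RANK=ne, POLE=ta:
underlying: va-gak-bef-e-up
1. e -> o, i -> u / B C0 _: fires at position(s) 7: vagakbofeup
2. k -> g, s -> z / V _ V: no change
3. f -> v, k -> g, p -> b, s -> z, t -> d / V _ V: fires at position(s) 8: vagakboveup
4. o -> e, u -> i / F C0 _: fires at position(s) 10: vagakboveip
surface: vagakboveip

cell VEL=mi, KEL=ri, RANK=un, POLE=ta:
underlying: va-gak-ri-sa-up
1. e -> o, i -> u / B C0 _: fires at position(s) 7: vagakrusaup
2. k -> g, s -> z / V _ V: fires at position(s) 8: vagakruzaup
3. f -> v, k -> g, p -> b, s -> z, t -> d / V _ V: no change
4. o -> e, u -> i / F C0 _: no change
surface: vagakruzaup

cell VEL=mi, KEL=ri, RANK=ne, POLE=ri:
underlying: ba-gak-ri-e-up
1. e -> o, i -> u / B C0 _: fires at position(s) 7: bagakrueup
2. k -> g, s -> z / V _ V: no change
3. f -> v, k -> g, p -> b, s -> z, t -> d / V _ V: no change
4. o -> e, u -> i / F C0 _: fires at position(s) 9: bagakrueip
surface: bagakrueip


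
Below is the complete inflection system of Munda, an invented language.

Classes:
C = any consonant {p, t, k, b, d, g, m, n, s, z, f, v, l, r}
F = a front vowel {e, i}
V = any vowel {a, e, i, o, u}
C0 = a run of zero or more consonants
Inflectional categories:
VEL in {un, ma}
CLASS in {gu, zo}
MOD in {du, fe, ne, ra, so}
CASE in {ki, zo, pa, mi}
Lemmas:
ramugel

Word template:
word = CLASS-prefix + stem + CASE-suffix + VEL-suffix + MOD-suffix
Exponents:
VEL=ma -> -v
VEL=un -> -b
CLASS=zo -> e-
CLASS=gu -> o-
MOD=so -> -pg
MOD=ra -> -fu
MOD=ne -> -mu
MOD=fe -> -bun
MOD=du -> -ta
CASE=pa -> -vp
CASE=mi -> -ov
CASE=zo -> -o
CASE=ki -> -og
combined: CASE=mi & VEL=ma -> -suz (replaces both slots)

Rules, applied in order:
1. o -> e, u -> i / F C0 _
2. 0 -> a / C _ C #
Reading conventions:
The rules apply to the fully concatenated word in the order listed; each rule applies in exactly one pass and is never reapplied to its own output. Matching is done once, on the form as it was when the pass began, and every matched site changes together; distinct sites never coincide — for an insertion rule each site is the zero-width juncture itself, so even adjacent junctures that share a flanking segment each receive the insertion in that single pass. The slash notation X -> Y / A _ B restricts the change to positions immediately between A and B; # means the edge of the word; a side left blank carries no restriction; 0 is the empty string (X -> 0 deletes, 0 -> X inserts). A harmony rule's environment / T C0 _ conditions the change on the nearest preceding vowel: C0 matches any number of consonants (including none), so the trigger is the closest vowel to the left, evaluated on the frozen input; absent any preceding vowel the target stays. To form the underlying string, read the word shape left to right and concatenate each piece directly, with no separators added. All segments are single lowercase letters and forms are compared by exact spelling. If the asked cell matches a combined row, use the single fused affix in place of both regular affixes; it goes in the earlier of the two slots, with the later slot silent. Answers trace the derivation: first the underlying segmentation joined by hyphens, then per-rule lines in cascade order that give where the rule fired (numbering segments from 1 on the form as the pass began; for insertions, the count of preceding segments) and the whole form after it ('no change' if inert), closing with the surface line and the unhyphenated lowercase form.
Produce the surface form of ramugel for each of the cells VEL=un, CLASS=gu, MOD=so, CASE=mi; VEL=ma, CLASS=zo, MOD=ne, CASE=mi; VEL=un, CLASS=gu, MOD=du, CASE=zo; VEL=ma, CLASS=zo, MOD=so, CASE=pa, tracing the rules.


cell VEL=un, CLASS=gu, MOD=so, CASE=mi:
underlying: o-ramugel-ov-b-pg
1. o -> e, u -> i / F C0 _: fires at position(s) 9: oramugelevbpg
2. 0 -> a / C _ C #: inserts after position(s) 12: oramugelevbpag
surface: oramugelevbpag

cell VEL=ma, CLASS=zo, MOD=ne, CASE=mi:
underlying: e-ramugel-suz-mu
1. o -> e, u -> i / F C0 _: fires at position(s) 10: eramugelsizmu
2. 0 -> a / C _ C #: no change
surface: eramugelsizmu

cell VEL=un, CLASS=gu, MOD=du, CASE=zo:
underlying: o-ramugel-o-b-ta
1. o -> e, u -> i / F C0 _: fires at position(s) 9: oramugelebta
2. 0 -> a / C _ C #: no change
surface: oramugelebta

cell VEL=ma, CLASS=zo, MOD=so, CASE=pa:
underlying: e-ramugel-vp-v-pg
1. o -> e, u -> i / F C0 _: no change
2. 0 -> a / C _ C #: inserts after position(s) 12: eramugelvpvpag
surface: eramugelvpvpag


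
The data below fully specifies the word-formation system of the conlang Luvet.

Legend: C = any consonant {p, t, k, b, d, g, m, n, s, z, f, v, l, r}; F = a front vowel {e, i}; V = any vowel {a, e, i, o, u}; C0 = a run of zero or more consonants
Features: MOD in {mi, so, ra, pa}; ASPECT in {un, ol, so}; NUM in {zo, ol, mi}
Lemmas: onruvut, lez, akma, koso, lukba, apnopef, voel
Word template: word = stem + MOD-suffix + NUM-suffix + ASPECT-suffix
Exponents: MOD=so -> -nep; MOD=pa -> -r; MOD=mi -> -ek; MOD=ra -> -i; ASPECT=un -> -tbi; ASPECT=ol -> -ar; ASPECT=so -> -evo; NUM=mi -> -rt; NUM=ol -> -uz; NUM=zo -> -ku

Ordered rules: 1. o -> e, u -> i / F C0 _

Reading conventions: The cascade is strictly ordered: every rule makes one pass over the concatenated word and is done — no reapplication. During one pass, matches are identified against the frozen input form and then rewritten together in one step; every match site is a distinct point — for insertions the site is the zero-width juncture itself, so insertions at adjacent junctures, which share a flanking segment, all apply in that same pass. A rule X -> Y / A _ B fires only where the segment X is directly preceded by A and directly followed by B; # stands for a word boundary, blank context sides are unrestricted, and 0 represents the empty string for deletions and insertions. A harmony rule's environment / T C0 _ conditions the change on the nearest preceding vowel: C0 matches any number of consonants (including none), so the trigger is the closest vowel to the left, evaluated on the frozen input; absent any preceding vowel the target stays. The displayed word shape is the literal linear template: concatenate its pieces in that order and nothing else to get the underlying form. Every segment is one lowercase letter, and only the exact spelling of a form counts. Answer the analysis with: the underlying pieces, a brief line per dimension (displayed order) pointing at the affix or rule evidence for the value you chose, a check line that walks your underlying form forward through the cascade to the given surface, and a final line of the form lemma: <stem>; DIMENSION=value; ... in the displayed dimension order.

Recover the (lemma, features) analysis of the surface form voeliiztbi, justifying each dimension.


underlying: voel-i-uz-tbi
MOD=ra - signalled by the affix -i
ASPECT=un - signalled by the affix -tbi
NUM=ol - signalled by the affix -uz
check: voeliuztbi -> voeliiztbi
lemma: voel; MOD=ra; ASPECT=un; NUM=ol


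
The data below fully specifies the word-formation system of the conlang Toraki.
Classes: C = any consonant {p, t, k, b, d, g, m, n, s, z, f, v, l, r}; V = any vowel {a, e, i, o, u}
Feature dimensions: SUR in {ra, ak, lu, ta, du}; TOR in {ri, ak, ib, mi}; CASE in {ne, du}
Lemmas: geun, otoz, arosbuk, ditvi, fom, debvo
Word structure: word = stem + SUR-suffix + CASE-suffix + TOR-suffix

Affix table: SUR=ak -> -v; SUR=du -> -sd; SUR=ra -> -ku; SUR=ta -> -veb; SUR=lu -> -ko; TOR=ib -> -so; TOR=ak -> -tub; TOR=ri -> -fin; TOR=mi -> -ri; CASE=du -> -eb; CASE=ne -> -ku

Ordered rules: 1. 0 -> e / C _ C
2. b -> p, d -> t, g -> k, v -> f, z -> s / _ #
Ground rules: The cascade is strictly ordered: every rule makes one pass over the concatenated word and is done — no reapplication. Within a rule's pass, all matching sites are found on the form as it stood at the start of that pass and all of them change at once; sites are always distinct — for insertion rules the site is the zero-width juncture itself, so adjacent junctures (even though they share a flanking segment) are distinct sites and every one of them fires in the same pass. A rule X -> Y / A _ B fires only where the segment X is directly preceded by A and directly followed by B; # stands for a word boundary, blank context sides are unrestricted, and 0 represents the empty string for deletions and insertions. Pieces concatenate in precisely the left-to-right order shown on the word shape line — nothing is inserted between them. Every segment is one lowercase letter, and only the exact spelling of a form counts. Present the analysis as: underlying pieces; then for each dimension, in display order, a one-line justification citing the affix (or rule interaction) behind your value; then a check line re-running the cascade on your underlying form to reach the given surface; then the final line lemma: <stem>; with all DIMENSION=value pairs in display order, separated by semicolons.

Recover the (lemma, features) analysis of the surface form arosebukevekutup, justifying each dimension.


underlying: arosbuk-v-ku-tub
SUR=ak - signalled by the affix -v
TOR=ak - signalled by the affix -tub
CASE=ne - signalled by the affix -ku
check: arosbukvkutub -> arosebukevekutub -> arosebukevekutup
lemma: arosbuk; SUR=ak; TOR=ak; CASE=ne


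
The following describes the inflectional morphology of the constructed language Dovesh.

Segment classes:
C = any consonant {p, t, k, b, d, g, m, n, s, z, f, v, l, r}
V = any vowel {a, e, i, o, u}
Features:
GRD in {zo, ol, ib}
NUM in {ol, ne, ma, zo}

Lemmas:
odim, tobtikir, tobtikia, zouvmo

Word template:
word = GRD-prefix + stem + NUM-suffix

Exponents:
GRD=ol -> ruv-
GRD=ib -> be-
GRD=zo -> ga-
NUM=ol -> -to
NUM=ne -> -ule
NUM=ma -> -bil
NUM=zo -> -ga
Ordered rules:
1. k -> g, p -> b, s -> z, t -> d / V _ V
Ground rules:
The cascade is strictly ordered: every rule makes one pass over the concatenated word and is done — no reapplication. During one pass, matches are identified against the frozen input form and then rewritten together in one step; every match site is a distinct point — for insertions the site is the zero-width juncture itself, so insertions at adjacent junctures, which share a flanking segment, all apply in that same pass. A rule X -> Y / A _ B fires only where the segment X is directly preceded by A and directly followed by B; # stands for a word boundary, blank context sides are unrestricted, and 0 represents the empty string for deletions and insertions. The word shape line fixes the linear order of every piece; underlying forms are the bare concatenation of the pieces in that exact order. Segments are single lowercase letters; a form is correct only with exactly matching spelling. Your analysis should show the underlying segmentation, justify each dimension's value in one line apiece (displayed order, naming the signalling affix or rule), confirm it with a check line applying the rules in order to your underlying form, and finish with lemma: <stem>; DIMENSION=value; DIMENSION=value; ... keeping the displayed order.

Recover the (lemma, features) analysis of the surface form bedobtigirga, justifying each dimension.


underlying: be-tobtikir-ga
GRD=ib - signalled by the affix be-
NUM=zo - signalled by the affix -ga
check: betobtikirga -> bedobtigirga
lemma: tobtikir; GRD=ib; NUM=zo


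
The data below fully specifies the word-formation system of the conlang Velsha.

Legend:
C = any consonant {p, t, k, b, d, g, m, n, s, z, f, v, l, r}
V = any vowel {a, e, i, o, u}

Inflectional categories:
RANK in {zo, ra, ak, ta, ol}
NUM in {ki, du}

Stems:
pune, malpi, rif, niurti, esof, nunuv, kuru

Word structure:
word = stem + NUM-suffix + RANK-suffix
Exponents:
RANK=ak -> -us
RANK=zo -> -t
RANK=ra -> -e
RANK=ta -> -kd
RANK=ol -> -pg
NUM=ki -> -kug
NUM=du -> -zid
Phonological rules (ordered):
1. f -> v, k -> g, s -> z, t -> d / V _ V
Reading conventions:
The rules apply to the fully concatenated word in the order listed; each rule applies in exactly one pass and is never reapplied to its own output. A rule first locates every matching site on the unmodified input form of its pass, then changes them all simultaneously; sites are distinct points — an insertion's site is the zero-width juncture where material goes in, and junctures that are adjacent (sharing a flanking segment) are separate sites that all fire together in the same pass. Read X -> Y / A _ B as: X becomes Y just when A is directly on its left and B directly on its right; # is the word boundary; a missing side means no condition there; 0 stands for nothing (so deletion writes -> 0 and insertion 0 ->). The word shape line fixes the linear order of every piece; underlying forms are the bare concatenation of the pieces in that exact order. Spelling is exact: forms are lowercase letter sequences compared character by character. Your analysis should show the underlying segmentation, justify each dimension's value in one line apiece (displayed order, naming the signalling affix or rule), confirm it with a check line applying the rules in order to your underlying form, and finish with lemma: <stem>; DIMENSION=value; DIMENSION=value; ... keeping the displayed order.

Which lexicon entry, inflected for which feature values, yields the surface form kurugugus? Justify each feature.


underlying: kuru-kug-us
RANK=ak - signalled by the affix -us
NUM=ki - signalled by the affix -kug
check: kurukugus -> kurugugus
lemma: kuru; RANK=ak; NUM=ki


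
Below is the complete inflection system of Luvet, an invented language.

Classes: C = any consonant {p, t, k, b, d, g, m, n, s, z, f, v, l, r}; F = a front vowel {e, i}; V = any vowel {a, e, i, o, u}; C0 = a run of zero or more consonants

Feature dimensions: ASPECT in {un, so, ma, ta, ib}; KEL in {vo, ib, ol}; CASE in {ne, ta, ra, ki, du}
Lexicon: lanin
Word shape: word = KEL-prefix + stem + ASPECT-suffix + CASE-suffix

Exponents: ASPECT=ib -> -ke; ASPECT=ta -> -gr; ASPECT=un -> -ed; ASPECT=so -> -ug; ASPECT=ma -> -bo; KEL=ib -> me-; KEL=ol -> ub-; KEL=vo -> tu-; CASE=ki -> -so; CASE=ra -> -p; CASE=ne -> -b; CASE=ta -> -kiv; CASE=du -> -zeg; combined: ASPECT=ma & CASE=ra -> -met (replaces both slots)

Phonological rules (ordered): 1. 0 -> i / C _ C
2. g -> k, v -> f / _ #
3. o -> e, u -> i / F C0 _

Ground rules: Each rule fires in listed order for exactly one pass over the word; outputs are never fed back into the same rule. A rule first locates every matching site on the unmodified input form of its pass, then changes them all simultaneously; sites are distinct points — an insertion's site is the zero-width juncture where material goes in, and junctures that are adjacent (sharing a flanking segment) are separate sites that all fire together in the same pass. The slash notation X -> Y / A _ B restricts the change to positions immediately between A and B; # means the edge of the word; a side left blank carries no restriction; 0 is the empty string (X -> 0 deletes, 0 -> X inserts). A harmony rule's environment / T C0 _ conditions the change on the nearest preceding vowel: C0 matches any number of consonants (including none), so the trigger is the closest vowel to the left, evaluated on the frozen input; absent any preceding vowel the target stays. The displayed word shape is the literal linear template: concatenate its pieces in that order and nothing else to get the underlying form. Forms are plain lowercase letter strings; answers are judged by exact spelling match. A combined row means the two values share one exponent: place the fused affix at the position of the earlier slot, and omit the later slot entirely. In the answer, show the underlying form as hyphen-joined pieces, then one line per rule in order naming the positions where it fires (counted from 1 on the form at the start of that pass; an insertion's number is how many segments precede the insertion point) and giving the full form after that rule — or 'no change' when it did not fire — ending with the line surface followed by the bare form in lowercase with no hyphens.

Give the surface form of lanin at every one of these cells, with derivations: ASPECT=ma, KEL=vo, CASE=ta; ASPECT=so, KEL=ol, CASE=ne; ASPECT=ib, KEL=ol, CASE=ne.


cell ASPECT=ma, KEL=vo, CASE=ta:
underlying: tu-lanin-bo-kiv
1. 0 -> i / C _ C: inserts after position(s) 7: tulaninibokiv
2. g -> k, v -> f / _ #: fires at position(s) 13: tulaninibokif
3. o -> e, u -> i / F C0 _: fires at position(s) 10: tulaninibekif
surface: tulaninibekif

cell ASPECT=so, KEL=ol, CASE=ne:
underlying: ub-lanin-ug-b
1. 0 -> i / C _ C: inserts after position(s) 2, 9: ubilaninugib
2. g -> k, v -> f / _ #: no change
3. o -> e, u -> i / F C0 _: fires at position(s) 9: ubilaninigib
surface: ubilaninigib

cell ASPECT=ib, KEL=ol, CASE=ne:
underlying: ub-lanin-ke-b
1. 0 -> i / C _ C: inserts after position(s) 2, 7: ubilaninikeb
2. g -> k, v -> f / _ #: no change
3. o -> e, u -> i / F C0 _: no change
surface: ubilaninikeb


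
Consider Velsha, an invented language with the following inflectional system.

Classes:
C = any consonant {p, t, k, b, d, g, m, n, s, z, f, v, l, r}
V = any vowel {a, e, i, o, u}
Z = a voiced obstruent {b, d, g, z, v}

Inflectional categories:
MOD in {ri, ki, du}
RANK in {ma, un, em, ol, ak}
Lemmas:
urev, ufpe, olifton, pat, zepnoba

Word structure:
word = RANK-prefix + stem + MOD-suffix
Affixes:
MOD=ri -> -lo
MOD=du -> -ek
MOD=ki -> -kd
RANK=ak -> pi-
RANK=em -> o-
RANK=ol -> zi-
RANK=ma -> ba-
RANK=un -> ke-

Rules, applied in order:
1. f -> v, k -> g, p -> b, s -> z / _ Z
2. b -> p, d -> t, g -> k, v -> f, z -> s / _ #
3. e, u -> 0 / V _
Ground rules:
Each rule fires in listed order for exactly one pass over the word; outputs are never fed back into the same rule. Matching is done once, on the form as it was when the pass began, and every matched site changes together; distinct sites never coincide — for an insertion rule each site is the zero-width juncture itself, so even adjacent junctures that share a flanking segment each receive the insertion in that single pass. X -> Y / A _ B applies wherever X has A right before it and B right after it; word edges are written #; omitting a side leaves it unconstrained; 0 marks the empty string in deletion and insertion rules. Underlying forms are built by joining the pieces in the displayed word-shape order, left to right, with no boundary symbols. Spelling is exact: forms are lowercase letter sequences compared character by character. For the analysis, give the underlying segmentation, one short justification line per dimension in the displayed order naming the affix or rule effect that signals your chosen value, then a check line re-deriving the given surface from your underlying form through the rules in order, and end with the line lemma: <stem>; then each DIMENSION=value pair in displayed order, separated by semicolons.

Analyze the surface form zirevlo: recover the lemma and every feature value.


underlying: zi-urev-lo
MOD=ri - signalled by the affix -lo
RANK=ol - signalled by the affix zi-
check: ziurevlo -> ziurevlo -> ziurevlo -> zirevlo
lemma: urev; MOD=ri; RANK=ol


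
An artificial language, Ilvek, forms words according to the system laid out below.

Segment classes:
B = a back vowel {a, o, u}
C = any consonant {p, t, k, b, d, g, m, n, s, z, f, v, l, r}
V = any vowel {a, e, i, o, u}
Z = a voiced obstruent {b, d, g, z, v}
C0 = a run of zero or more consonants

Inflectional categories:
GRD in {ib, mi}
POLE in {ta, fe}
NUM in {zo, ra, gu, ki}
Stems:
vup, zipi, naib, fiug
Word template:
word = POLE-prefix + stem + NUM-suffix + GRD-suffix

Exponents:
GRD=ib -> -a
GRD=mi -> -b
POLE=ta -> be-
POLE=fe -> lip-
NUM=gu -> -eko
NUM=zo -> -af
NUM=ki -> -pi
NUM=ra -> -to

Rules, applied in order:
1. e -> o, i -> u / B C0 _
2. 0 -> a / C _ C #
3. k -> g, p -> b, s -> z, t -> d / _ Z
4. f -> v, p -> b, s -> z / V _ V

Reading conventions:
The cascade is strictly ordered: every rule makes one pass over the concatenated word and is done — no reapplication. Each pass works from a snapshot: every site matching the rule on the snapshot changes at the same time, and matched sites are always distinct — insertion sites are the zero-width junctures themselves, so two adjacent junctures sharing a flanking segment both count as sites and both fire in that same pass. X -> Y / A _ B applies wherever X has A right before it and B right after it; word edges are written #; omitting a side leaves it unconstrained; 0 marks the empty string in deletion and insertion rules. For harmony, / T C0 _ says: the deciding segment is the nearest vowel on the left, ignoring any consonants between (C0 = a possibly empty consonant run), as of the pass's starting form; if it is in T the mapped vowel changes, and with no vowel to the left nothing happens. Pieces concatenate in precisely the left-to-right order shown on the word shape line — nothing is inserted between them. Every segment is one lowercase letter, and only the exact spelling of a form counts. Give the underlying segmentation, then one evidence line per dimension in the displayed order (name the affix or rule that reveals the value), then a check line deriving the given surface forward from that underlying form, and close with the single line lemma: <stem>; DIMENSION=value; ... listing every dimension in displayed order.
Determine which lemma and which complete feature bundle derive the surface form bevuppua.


underlying: be-vup-pi-a
GRD=ib - signalled by the affix -a
POLE=ta - signalled by the affix be-
NUM=ki - signalled by the affix -pi
check: bevuppia -> bevuppua -> bevuppua -> bevuppua -> bevuppua
lemma: vup; GRD=ib; POLE=ta; NUM=ki


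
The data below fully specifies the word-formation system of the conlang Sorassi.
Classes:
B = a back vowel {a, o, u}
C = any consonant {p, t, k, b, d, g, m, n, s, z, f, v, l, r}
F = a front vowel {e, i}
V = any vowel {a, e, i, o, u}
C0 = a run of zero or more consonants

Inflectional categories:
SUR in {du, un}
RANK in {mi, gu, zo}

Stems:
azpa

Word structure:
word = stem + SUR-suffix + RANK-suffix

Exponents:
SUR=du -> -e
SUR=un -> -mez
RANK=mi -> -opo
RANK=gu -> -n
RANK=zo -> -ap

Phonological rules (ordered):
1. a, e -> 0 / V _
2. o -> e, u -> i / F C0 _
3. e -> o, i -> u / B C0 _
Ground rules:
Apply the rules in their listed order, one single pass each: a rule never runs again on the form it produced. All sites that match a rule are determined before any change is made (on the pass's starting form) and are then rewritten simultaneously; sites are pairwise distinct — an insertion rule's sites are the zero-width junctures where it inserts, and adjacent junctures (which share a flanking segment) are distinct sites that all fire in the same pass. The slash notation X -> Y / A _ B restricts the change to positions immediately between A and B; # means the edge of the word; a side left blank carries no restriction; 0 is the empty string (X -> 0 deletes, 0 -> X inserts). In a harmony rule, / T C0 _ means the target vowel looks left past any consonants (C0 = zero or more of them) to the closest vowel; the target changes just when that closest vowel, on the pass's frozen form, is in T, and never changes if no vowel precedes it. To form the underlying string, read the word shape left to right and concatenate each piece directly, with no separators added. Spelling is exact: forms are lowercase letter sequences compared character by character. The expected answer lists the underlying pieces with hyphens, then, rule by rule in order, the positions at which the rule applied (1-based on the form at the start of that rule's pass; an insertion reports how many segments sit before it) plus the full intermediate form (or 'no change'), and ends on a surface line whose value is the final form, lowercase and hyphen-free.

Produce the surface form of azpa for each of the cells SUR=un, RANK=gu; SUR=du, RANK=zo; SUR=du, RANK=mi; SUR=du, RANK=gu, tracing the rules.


cell SUR=un, RANK=gu:
underlying: azpa-mez-n
1. a, e -> 0 / V _: no change
2. o -> e, u -> i / F C0 _: no change
3. e -> o, i -> u / B C0 _: fires at position(s) 6: azpamozn
surface: azpamozn

cell SUR=du, RANK=zo:
underlying: azpa-e-ap
1. a, e -> 0 / V _: fires at position(s) 5, 6: azpap
2. o -> e, u -> i / F C0 _: no change
3. e -> o, i -> u / B C0 _: no change
surface: azpap

cell SUR=du, RANK=mi:
underlying: azpa-e-opo
1. a, e -> 0 / V _: fires at position(s) 5: azpaopo
2. o -> e, u -> i / F C0 _: no change
3. e -> o, i -> u / B C0 _: no change
surface: azpaopo

cell SUR=du, RANK=gu:
underlying: azpa-e-n
1. a, e -> 0 / V _: fires at position(s) 5: azpan
2. o -> e, u -> i / F C0 _: no change
3. e -> o, i -> u / B C0 _: no change
surface: azpan


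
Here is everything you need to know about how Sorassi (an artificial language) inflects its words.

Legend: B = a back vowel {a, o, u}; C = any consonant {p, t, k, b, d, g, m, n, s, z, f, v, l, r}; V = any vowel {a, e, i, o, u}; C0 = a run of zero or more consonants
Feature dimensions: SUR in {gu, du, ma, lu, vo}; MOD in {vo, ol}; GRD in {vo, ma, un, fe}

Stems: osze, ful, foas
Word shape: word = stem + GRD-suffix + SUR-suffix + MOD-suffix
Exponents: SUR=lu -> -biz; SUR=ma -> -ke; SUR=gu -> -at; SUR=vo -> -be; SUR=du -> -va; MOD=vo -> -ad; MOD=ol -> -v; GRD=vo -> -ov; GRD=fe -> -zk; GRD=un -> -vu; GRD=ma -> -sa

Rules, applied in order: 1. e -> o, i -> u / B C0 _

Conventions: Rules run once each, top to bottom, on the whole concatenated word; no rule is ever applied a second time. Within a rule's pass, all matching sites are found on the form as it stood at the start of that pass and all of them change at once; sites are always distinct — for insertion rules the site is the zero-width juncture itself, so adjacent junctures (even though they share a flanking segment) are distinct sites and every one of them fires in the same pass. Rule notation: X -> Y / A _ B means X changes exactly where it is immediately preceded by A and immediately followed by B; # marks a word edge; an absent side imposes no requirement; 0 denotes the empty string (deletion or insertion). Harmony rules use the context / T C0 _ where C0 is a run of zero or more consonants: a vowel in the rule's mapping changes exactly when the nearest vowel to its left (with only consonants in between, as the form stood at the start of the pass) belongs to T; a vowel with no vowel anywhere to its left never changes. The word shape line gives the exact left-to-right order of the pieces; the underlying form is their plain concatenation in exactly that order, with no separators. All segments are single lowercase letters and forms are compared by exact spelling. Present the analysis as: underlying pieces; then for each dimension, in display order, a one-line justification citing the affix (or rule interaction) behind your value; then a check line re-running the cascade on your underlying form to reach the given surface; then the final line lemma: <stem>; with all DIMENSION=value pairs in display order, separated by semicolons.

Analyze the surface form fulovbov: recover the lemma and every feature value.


underlying: ful-ov-be-v
SUR=vo - signalled by the affix -be
MOD=ol - signalled by the affix -v
GRD=vo - signalled by the affix -ov
check: fulovbev -> fulovbov
lemma: ful; SUR=vo; MOD=ol; GRD=vo


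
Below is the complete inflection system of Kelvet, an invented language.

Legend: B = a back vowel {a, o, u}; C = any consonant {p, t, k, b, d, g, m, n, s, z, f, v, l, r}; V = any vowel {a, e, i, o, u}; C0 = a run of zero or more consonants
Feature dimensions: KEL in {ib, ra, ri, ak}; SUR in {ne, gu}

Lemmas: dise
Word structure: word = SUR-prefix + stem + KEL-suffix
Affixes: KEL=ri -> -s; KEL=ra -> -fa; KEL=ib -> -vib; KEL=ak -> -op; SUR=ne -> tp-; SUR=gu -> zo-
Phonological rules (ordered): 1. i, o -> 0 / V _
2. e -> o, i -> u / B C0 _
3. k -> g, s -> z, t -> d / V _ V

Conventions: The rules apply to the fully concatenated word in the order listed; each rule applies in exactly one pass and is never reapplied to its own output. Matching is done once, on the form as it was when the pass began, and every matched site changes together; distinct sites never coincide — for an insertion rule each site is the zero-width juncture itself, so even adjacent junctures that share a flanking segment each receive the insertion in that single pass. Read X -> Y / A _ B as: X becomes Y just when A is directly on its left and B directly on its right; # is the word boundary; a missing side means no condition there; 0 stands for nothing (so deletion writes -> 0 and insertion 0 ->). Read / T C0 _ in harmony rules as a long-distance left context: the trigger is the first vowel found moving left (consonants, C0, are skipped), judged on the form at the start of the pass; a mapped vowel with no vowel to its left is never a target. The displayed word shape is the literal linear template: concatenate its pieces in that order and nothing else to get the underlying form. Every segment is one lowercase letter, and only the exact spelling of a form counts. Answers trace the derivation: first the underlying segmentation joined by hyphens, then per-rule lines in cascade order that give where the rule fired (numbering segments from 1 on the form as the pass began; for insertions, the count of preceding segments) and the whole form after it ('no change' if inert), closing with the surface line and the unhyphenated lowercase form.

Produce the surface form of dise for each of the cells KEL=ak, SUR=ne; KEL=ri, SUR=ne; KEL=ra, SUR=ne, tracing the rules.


cell KEL=ak, SUR=ne:
underlying: tp-dise-op
1. i, o -> 0 / V _: fires at position(s) 7: tpdisep
2. e -> o, i -> u / B C0 _: no change
3. k -> g, s -> z, t -> d / V _ V: fires at position(s) 5: tpdizep
surface: tpdizep

cell KEL=ri, SUR=ne:
underlying: tp-dise-s
1. i, o -> 0 / V _: no change
2. e -> o, i -> u / B C0 _: no change
3. k -> g, s -> z, t -> d / V _ V: fires at position(s) 5: tpdizes
surface: tpdizes

cell KEL=ra, SUR=ne:
underlying: tp-dise-fa
1. i, o -> 0 / V _: no change
2. e -> o, i -> u / B C0 _: no change
3. k -> g, s -> z, t -> d / V _ V: fires at position(s) 5: tpdizefa
surface: tpdizefa


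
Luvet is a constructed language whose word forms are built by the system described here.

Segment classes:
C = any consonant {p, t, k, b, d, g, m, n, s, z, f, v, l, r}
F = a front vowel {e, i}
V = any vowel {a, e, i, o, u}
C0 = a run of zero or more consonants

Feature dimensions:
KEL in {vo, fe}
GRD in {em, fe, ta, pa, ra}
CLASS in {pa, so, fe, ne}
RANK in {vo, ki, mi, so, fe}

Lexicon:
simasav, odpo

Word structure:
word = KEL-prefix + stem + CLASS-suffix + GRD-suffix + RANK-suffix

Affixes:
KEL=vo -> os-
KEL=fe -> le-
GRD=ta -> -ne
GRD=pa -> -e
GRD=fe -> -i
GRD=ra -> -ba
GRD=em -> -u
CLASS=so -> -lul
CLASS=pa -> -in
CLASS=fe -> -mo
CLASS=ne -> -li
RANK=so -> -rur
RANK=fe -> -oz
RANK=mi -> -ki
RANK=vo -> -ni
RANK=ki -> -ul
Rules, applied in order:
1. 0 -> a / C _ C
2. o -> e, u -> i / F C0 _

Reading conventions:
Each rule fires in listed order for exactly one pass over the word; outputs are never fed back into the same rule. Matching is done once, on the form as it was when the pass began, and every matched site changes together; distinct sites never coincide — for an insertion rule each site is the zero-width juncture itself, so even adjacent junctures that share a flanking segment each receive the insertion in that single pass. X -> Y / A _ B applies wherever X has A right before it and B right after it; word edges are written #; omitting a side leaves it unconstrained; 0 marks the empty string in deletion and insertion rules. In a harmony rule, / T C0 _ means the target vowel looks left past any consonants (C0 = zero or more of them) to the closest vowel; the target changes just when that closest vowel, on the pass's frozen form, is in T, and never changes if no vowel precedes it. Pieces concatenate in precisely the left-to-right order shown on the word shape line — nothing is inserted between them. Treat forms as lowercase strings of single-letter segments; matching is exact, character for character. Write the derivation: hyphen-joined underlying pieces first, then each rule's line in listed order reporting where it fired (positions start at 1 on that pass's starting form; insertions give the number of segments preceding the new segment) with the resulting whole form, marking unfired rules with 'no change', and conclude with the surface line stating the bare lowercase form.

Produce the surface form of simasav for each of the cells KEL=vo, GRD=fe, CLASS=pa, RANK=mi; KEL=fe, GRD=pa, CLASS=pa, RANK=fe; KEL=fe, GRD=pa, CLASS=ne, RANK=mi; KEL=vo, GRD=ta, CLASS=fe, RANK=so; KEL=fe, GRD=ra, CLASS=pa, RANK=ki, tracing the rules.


cell KEL=vo, GRD=fe, CLASS=pa, RANK=mi:
underlying: os-simasav-in-i-ki
1. 0 -> a / C _ C: inserts after position(s) 2: osasimasaviniki
2. o -> e, u -> i / F C0 _: no change
surface: osasimasaviniki

cell KEL=fe, GRD=pa, CLASS=pa, RANK=fe:
underlying: le-simasav-in-e-oz
1. 0 -> a / C _ C: no change
2. o -> e, u -> i / F C0 _: fires at position(s) 13: lesimasavineez
surface: lesimasavineez

cell KEL=fe, GRD=pa, CLASS=ne, RANK=mi:
underlying: le-simasav-li-e-ki
1. 0 -> a / C _ C: inserts after position(s) 9: lesimasavalieki
2. o -> e, u -> i / F C0 _: no change
surface: lesimasavalieki

cell KEL=vo, GRD=ta, CLASS=fe, RANK=so:
underlying: os-simasav-mo-ne-rur
1. 0 -> a / C _ C: inserts after position(s) 2, 9: osasimasavamonerur
2. o -> e, u -> i / F C0 _: fires at position(s) 17: osasimasavamonerir
surface: osasimasavamonerir

cell KEL=fe, GRD=ra, CLASS=pa, RANK=ki:
underlying: le-simasav-in-ba-ul
1. 0 -> a / C _ C: inserts after position(s) 11: lesimasavinabaul
2. o -> e, u -> i / F C0 _: no change
surface: lesimasavinabaul
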